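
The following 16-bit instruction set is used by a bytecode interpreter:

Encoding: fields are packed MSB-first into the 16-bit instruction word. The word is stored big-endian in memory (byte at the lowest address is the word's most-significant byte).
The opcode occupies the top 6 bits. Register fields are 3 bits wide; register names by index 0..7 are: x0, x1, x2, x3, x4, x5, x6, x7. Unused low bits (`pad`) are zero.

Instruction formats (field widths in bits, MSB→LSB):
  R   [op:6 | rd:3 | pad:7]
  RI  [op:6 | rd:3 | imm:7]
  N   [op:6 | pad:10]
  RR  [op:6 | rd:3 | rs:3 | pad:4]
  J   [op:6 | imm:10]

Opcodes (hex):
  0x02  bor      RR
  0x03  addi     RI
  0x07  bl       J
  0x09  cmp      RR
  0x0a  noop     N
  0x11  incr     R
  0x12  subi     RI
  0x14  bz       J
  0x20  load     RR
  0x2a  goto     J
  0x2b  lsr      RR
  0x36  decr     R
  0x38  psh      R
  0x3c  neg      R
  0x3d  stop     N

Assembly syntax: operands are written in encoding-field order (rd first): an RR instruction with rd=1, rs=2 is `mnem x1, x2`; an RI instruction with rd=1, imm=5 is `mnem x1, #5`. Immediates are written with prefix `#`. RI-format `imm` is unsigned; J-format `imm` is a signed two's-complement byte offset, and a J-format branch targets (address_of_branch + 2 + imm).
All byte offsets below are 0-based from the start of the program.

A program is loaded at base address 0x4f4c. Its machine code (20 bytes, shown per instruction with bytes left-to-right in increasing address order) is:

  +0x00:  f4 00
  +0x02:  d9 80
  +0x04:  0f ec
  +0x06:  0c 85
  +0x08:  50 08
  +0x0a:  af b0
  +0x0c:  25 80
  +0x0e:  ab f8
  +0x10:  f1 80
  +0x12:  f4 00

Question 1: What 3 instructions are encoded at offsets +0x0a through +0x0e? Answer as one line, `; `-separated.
lsr x7, x3; cmp x3, x0; goto #-8

[0a] af b0 → 0xafb0
  op=0xafb0>>10=0x2b ⇒ lsr (RR)
  rd: (w>>7)&0x7=0x7 → x7
  rs: (w>>4)&0x7=0x3 → x3
[0c] 25 80 → 0x2580
  op=0x2580>>10=0x9 ⇒ cmp (RR)
  rd: (w>>7)&0x7=0x3 → x3
  rs: (w>>4)&0x7=0x0 → x0
[0e] ab f8 → 0xabf8
  op=0xabf8>>10=0x2a ⇒ goto (J)
  imm: (w>>0)&0x3ff=0x3f8 (s10→-8) → #-8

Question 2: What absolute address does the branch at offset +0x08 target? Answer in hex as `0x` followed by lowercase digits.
0x4f5e

off 0x08: read 50 08 as big → 0x5008
  top 6b → 0x14 → bz [J]
  [9:0] imm=8 = #8
  target = base 0x4f4c + off 0x08 + 2 + imm 8 = 0x4f5e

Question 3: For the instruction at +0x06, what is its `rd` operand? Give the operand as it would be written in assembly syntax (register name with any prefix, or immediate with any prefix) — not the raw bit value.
off 0x06: read 0c 85 as big → 0x0c85
  top 6b → 0x3 → addi [RI]
  rd: (w>>7)&0x7=0x1 → x1
  imm: (w>>0)&0x7f=0x5 → #5

x1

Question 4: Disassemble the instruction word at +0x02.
off 0x02: read d9 80 as big → 0xd980
  op=0xd980>>10=0x36 ⇒ decr (R)
  rd@[9:7]=0x3 ⇒ x3

decr x3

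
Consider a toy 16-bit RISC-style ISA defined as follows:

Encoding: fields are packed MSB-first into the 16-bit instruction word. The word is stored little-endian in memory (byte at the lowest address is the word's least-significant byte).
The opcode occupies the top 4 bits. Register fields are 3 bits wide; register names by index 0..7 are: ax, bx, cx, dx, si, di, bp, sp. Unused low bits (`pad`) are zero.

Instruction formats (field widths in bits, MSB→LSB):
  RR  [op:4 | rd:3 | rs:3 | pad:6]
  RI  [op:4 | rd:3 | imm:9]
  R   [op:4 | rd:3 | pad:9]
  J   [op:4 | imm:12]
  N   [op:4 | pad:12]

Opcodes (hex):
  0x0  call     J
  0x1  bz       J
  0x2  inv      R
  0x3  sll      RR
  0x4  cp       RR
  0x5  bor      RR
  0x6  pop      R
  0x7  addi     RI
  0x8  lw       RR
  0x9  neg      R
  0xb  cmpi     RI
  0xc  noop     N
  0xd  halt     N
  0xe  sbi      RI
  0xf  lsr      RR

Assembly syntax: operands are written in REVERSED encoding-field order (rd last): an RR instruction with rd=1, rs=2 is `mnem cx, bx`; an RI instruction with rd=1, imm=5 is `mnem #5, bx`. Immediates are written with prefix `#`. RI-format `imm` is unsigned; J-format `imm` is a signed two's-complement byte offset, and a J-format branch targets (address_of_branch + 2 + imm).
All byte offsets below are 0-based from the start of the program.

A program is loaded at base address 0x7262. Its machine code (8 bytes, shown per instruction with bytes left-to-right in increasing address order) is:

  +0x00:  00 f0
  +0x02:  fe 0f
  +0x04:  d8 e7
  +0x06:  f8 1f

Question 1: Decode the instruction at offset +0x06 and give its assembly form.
bz #-8

@+06  little-endian(f8 1f) = 0x1ff8
  op=0x1ff8>>12=0x1 ⇒ bz (J)
  imm: (w>>0)&0xfff=0xff8 (s12→-8) → #-8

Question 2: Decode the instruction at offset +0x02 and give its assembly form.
call #-2

[02] fe 0f → 0x0ffe
  top 4b → 0x0 → call [J]
  [11:0] imm=4094 (s12→-2) = #-2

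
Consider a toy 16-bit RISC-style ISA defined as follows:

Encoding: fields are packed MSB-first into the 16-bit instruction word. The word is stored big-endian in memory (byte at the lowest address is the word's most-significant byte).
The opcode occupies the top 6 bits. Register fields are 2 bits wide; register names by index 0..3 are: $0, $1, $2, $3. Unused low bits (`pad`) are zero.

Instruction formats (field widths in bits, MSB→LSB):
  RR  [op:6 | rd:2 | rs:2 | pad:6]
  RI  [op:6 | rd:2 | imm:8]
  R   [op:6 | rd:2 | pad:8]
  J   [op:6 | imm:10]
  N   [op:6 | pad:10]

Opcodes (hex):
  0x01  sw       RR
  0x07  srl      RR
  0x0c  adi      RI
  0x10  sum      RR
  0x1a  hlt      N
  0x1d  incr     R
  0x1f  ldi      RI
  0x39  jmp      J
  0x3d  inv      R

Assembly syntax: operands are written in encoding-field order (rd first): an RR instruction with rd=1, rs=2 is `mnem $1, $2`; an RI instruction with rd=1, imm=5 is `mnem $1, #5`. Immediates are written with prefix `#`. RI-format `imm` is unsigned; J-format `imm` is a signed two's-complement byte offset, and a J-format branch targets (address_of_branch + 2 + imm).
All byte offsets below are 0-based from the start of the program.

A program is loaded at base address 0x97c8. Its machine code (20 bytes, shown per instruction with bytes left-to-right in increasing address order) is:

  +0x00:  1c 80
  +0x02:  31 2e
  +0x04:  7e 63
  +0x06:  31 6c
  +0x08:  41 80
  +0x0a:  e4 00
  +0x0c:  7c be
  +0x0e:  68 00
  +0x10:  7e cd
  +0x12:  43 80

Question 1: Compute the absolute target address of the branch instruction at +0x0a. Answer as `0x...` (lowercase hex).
0x97d4

[0a] e4 00 → 0xe400
  opcode bits[15:10]=0x39: jmp/J
  imm@[9:0]=0x0 ⇒ #0
  target = base 0x97c8 + off 0x0a + 2 + imm 0 = 0x97d4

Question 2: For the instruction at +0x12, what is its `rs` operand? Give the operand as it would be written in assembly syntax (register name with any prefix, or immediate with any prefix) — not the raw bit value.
off 0x12: read 43 80 as big → 0x4380
  op=0x4380>>10=0x10 ⇒ sum (RR)
  [9:8] rd=3 = $3
  [7:6] rs=2 = $2

$2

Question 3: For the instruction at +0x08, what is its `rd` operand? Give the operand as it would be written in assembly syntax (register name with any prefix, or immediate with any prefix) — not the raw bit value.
$1

off 0x08: read 41 80 as big → 0x4180
  op=0x4180>>10=0x10 ⇒ sum (RR)
  [9:8] rd=1 = $1
  [7:6] rs=2 = $2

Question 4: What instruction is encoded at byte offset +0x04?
ldi $2, #99

[04] 7e 63 → 0x7e63
  top 6b → 0x1f → ldi [RI]
  rd: (w>>8)&0x3=0x2 → $2
  imm: (w>>0)&0xff=0x63 → #99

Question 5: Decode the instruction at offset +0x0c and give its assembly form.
ldi $0, #190

@+0c  big-endian(7c be) = 0x7cbe
  op=0x7cbe>>10=0x1f ⇒ ldi (RI)
  rd@[9:8]=0x0 ⇒ $0
  imm@[7:0]=0xbe ⇒ #190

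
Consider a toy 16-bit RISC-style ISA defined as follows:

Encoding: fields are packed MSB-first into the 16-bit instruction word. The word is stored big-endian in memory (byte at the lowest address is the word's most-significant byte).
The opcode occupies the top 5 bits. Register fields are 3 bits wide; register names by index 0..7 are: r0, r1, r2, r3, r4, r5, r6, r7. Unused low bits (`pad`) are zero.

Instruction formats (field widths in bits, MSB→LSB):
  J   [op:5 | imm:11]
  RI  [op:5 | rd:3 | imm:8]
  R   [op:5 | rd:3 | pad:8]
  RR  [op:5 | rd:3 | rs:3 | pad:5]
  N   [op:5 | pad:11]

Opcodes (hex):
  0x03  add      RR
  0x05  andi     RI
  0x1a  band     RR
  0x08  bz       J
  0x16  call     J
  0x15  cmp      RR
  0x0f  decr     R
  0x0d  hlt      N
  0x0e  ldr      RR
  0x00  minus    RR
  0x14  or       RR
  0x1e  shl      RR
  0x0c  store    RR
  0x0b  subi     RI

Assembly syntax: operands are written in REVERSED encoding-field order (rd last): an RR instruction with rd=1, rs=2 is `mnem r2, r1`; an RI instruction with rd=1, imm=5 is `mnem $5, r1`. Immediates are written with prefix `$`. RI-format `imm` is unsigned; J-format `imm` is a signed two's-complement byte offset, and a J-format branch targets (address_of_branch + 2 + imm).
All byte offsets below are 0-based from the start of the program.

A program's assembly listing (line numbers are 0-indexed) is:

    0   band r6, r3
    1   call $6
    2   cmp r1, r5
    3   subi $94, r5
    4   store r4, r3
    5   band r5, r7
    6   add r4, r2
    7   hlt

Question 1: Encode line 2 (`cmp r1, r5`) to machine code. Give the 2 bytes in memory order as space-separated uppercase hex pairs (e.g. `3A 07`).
L2: cmp op=0x15:5|rd=5:3|rs=1:3|pad=0:5 ⇒ 0xad20 ⇒ big ad 20

AD 20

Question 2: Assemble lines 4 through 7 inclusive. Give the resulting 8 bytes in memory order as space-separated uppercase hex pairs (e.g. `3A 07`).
63 80 D7 A0 1A 80 68 00

4. store fields op=0xc:5|rd=3:3|rs=4:3|pad=0:5 → word 6380h → 63 80
5. band fields op=0x1a:5|rd=7:3|rs=5:3|pad=0:5 → word d7a0h → d7 a0
6. add fields op=0x3:5|rd=2:3|rs=4:3|pad=0:5 → word 1a80h → 1a 80
7. hlt fields op=0xd:5|pad=0:11 → word 6800h → 68 00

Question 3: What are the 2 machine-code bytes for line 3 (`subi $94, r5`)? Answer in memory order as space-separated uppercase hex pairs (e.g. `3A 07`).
L3: subi op=0xb:5|rd=5:3|imm=94:8 ⇒ 0x5d5e ⇒ big 5d 5e

5D 5E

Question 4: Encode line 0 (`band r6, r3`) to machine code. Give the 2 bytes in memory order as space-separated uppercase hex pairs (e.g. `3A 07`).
0. band fields op=0x1a:5|rd=3:3|rs=6:3|pad=0:5 → word d3c0h → d3 c0

D3 C0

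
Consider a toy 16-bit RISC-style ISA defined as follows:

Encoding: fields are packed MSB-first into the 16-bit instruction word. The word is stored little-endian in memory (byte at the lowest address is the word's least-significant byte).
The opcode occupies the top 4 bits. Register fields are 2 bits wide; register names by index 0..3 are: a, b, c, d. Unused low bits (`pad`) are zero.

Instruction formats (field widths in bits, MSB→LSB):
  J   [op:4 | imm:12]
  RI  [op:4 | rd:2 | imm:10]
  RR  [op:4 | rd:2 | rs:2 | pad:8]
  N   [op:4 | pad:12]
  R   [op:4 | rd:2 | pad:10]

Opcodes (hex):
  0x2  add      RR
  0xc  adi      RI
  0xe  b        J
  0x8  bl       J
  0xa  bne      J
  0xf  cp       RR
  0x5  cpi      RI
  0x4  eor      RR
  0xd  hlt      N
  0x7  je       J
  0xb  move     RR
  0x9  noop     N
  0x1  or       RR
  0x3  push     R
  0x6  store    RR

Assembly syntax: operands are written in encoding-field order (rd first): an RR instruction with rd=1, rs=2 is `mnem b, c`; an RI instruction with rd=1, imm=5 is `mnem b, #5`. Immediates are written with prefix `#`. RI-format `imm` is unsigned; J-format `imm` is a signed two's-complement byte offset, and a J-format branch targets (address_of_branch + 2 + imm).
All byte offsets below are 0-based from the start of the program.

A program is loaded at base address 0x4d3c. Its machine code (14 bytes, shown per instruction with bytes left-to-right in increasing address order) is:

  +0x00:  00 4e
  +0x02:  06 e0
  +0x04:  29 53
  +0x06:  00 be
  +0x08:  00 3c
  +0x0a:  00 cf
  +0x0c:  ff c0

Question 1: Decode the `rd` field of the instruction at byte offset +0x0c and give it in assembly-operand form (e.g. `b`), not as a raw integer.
[0c] ff c0 → 0xc0ff
  top 4b → 0xc → adi [RI]
  [11:10] rd=0 = a
  [9:0] imm=255 = #255

a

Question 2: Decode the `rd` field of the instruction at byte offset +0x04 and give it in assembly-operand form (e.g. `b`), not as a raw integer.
a

@+04  little-endian(29 53) = 0x5329
  top 4b → 0x5 → cpi [RI]
  rd@[11:10]=0x0 ⇒ a
  imm@[9:0]=0x329 ⇒ #809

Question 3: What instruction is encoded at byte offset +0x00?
eor d, c

+0x00: 00 4e ⇒ word 0x4e00 (little)
  top 4b → 0x4 → eor [RR]
  [11:10] rd=3 = d
  [9:8] rs=2 = c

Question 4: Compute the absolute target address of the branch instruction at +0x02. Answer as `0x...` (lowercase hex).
0x4d46

[02] 06 e0 → 0xe006
  top 4b → 0xe → b [J]
  imm: (w>>0)&0xfff=0x6 → #6
  target = base 0x4d3c + off 0x02 + 2 + imm 6 = 0x4d46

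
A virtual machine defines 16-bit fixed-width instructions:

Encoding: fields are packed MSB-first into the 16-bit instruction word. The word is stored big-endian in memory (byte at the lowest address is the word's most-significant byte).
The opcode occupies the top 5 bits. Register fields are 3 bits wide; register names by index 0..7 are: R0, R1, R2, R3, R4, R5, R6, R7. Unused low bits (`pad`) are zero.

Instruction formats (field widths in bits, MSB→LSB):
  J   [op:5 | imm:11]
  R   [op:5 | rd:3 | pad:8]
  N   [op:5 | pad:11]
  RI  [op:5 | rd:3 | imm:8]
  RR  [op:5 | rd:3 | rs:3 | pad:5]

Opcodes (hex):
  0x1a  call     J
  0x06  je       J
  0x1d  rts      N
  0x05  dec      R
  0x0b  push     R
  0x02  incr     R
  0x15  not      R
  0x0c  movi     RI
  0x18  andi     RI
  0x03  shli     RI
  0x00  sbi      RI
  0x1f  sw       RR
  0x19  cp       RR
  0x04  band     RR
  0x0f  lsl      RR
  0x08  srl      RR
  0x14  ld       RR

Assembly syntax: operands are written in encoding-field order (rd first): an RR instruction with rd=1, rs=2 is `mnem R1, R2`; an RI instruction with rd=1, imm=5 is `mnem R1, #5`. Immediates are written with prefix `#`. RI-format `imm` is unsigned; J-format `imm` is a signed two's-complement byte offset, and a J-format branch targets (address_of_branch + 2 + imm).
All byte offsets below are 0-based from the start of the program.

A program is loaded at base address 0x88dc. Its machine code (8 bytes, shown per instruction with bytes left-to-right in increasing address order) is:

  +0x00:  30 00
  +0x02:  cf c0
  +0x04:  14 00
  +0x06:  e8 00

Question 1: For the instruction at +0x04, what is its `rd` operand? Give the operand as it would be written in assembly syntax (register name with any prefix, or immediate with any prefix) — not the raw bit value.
R4

[04] 14 00 → 0x1400
  top 5b → 0x2 → incr [R]
  rd@[10:8]=0x4 ⇒ R4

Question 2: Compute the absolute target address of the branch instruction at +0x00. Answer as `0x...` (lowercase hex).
[00] 30 00 → 0x3000
  op=0x3000>>11=0x6 ⇒ je (J)
  imm: (w>>0)&0x7ff=0x0 → #0
  target = base 0x88dc + off 0x00 + 2 + imm 0 = 0x88de

0x88de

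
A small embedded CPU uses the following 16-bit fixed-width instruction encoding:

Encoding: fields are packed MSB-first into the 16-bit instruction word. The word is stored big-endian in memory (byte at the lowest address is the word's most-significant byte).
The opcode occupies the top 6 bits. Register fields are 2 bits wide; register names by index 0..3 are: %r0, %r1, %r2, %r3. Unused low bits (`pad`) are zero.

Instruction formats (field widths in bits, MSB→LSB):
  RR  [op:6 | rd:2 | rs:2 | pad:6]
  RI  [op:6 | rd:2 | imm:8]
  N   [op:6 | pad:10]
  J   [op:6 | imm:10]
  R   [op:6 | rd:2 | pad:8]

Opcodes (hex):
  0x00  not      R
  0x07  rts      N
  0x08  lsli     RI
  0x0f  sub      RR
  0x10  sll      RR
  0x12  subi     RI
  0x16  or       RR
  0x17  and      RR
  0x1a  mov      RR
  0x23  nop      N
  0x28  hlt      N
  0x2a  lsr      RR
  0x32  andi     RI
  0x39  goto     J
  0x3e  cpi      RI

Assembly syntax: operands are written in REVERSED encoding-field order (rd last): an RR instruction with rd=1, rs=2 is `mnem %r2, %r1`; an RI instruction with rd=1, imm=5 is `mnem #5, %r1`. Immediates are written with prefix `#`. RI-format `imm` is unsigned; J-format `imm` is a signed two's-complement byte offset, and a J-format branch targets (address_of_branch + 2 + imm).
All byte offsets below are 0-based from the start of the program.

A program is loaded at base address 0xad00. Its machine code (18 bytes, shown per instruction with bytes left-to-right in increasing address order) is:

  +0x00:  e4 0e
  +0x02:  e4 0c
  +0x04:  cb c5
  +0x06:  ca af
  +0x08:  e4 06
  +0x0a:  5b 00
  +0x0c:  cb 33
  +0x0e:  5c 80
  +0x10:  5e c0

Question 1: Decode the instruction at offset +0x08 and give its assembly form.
goto #6

@+08  big-endian(e4 06) = 0xe406
  top 6b → 0x39 → goto [J]
  imm@[9:0]=0x6 ⇒ #6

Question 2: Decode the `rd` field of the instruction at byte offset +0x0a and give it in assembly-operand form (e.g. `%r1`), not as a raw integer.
%r3

[0a] 5b 00 → 0x5b00
  opcode bits[15:10]=0x16: or/RR
  [9:8] rd=3 = %r3
  [7:6] rs=0 = %r0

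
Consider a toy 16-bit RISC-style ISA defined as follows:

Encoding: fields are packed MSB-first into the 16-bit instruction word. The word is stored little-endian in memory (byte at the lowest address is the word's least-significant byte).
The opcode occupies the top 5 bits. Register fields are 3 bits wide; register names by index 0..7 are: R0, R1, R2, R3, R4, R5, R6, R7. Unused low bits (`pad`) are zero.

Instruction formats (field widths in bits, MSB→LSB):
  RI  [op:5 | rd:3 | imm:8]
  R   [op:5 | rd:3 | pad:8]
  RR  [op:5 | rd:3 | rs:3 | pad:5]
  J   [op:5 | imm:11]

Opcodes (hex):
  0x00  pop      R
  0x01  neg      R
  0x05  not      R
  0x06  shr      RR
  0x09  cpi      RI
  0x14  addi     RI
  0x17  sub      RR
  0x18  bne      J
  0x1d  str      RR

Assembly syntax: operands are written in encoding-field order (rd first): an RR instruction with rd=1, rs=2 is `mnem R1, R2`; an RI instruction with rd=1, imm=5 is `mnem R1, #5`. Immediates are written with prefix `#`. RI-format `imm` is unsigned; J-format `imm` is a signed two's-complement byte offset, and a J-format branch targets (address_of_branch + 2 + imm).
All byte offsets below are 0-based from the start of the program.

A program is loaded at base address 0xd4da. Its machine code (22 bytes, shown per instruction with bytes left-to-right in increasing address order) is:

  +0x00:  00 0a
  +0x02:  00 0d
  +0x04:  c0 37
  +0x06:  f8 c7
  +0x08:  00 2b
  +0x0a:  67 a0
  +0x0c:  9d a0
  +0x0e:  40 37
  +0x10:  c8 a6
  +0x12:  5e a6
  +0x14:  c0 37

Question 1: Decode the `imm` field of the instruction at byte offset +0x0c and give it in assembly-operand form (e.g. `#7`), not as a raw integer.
off 0x0c: read 9d a0 as little → 0xa09d
  op=0xa09d>>11=0x14 ⇒ addi (RI)
  rd: (w>>8)&0x7=0x0 → R0
  imm: (w>>0)&0xff=0x9d → #157

#157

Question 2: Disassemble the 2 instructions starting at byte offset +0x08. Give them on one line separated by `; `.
not R3; addi R0, #103

+0x08: 00 2b ⇒ word 0x2b00 (little)
  opcode bits[15:11]=0x5: not/R
  [10:8] rd=3 = R3
+0x0a: 67 a0 ⇒ word 0xa067 (little)
  opcode bits[15:11]=0x14: addi/RI
  [10:8] rd=0 = R0
  [7:0] imm=103 = #103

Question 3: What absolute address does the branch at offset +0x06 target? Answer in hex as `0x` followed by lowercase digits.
@+06  little-endian(f8 c7) = 0xc7f8
  opcode bits[15:11]=0x18: bne/J
  imm: (w>>0)&0x7ff=0x7f8 (s11→-8) → #-8
  target = base 0xd4da + off 0x06 + 2 + imm -8 = 0xd4da

0xd4da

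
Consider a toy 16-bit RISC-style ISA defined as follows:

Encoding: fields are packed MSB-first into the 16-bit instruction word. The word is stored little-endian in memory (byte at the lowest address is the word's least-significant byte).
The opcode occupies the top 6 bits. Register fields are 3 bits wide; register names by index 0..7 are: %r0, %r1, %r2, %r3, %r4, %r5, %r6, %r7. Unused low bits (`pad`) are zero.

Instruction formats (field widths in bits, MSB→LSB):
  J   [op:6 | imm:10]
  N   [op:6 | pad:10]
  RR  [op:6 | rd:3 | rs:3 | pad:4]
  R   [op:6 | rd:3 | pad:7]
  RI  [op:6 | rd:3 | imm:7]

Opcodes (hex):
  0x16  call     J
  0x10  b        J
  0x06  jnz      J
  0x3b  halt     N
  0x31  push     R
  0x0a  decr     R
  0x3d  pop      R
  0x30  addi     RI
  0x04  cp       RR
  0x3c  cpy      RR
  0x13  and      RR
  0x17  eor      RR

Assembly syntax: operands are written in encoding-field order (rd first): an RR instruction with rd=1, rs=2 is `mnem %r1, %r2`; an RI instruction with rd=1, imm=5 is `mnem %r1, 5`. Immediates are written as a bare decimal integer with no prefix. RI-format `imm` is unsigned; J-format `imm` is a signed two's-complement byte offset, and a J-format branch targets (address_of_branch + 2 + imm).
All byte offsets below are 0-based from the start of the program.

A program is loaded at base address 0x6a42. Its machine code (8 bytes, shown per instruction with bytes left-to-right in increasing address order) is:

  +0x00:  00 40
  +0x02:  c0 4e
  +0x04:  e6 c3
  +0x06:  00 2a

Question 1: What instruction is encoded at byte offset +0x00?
b 0

off 0x00: read 00 40 as little → 0x4000
  op=0x4000>>10=0x10 ⇒ b (J)
  imm@[9:0]=0x0 ⇒ 0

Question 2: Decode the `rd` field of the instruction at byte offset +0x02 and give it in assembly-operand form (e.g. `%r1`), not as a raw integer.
%r5

+0x02: c0 4e ⇒ word 0x4ec0 (little)
  top 6b → 0x13 → and [RR]
  rd@[9:7]=0x5 ⇒ %r5
  rs@[6:4]=0x4 ⇒ %r4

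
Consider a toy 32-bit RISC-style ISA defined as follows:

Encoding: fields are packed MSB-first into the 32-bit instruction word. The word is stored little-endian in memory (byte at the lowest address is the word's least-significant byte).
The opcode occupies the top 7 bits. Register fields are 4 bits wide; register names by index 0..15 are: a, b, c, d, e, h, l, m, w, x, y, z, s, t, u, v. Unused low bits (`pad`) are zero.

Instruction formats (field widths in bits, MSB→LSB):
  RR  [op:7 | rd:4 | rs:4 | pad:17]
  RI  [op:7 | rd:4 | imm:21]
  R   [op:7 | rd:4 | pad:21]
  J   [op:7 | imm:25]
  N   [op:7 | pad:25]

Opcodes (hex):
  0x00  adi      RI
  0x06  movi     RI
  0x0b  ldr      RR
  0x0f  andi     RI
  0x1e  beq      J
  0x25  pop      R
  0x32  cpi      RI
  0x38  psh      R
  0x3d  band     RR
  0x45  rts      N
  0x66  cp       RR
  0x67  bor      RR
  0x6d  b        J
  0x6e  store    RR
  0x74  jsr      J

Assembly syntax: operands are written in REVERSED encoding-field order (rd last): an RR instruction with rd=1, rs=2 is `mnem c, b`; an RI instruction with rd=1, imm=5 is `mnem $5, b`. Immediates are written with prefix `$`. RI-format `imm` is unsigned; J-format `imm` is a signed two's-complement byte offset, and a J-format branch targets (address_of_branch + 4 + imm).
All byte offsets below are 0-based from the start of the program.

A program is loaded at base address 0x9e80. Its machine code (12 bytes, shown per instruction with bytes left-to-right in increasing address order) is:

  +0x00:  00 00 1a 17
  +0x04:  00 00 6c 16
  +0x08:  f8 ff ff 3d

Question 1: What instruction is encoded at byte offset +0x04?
ldr l, d

+0x04: 00 00 6c 16 ⇒ word 0x166c0000 (little)
  opcode bits[31:25]=0xb: ldr/RR
  rd@[24:21]=0x3 ⇒ d
  rs@[20:17]=0x6 ⇒ l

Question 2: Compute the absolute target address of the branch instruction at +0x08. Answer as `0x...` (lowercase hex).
0x9e84

off 0x08: read f8 ff ff 3d as little → 0x3dfffff8
  op=0x3dfffff8>>25=0x1e ⇒ beq (J)
  [24:0] imm=33554424 (s25→-8) = $-8
  target = base 0x9e80 + off 0x08 + 4 + imm -8 = 0x9e84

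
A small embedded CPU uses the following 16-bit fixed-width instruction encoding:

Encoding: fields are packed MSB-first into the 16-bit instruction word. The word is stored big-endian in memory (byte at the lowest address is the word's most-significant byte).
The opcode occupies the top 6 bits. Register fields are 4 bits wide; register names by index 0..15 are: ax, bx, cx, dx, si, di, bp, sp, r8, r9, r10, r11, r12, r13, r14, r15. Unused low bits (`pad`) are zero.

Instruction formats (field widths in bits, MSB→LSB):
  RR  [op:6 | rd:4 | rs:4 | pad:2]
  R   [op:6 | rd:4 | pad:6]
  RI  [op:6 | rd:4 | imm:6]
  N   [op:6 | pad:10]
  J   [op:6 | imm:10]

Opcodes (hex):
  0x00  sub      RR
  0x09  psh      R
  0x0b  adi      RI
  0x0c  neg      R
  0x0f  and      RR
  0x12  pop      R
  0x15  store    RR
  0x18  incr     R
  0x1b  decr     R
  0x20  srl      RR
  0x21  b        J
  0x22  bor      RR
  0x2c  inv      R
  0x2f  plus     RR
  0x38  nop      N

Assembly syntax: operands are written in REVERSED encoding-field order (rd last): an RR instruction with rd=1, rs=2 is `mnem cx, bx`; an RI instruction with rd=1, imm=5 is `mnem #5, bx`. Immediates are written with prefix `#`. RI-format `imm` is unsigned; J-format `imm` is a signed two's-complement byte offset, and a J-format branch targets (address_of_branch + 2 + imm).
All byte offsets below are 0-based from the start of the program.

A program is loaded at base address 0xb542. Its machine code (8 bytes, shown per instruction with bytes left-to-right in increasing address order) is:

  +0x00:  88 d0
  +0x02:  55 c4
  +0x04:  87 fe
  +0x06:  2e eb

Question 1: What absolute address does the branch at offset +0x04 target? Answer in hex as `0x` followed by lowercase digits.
off 0x04: read 87 fe as big → 0x87fe
  top 6b → 0x21 → b [J]
  imm@[9:0]=0x3fe (s10→-2) ⇒ #-2
  target = base 0xb542 + off 0x04 + 2 + imm -2 = 0xb546

0xb546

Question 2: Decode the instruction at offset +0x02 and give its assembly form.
store bx, sp

@+02  big-endian(55 c4) = 0x55c4
  op=0x55c4>>10=0x15 ⇒ store (RR)
  [9:6] rd=7 = sp
  [5:2] rs=1 = bx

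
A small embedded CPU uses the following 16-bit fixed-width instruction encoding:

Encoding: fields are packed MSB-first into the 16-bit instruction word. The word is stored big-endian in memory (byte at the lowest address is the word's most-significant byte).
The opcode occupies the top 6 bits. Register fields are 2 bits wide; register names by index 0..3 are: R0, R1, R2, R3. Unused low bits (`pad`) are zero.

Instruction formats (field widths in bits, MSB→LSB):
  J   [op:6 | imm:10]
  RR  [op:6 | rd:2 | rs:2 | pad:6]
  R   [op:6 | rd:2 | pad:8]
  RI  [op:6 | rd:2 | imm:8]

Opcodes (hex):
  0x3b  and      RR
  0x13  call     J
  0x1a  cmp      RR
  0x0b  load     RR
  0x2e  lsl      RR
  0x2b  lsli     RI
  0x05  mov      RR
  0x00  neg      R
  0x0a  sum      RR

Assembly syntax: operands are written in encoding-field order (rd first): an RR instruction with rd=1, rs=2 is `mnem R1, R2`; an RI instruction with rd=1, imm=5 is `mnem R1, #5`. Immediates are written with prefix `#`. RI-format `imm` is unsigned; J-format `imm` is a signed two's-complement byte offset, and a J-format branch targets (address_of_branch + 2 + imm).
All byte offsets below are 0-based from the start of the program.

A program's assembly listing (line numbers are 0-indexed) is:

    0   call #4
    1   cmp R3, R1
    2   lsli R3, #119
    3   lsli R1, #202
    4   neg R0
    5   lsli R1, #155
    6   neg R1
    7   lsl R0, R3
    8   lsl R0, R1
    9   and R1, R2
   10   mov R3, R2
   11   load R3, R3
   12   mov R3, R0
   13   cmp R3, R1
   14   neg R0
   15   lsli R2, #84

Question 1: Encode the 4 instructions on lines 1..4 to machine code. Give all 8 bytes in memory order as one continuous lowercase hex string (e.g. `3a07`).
line 1 (cmp): pack op=0x1a:6|rd=3:2|rs=1:2|pad=0:6 = 0x6b40; big→ 6b 40
line 2 (lsli): pack op=0x2b:6|rd=3:2|imm=119:8 = 0xaf77; big→ af 77
line 3 (lsli): pack op=0x2b:6|rd=1:2|imm=202:8 = 0xadca; big→ ad ca
line 4 (neg): pack op=0x0:6|rd=0:2|pad=0:8 = 0x0000; big→ 00 00

6b40af77adca0000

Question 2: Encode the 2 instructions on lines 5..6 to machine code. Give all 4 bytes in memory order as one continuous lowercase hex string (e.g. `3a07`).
ad9b0100

line 5 (lsli): pack op=0x2b:6|rd=1:2|imm=155:8 = 0xad9b; big→ ad 9b
line 6 (neg): pack op=0x0:6|rd=1:2|pad=0:8 = 0x0100; big→ 01 00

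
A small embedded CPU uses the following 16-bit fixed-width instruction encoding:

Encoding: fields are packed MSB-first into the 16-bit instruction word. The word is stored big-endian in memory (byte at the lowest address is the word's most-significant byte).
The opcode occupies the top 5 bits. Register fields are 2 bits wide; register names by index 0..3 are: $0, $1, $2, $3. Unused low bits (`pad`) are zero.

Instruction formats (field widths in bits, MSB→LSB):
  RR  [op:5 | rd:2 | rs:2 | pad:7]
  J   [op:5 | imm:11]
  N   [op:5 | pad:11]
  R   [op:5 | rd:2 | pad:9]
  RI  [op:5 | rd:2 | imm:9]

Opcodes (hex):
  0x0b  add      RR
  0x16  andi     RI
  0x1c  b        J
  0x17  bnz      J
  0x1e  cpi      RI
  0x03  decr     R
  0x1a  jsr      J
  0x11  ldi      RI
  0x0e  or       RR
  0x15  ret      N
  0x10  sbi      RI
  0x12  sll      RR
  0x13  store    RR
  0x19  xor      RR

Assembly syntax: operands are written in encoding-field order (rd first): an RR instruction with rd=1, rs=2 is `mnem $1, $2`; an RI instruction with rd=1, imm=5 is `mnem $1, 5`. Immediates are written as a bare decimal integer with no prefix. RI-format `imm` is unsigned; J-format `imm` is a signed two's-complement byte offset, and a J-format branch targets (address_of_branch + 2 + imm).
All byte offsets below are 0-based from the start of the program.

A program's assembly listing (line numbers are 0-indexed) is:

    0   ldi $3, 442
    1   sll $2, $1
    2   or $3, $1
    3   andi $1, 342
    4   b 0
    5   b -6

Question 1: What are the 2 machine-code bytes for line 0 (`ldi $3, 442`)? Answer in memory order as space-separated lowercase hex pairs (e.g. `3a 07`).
8f ba

line 0 (ldi): pack op=0x11:5|rd=3:2|imm=442:9 = 0x8fba; big→ 8f ba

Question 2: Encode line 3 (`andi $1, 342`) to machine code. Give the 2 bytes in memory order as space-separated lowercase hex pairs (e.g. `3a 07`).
b3 56

L3: andi op=0x16:5|rd=1:2|imm=342:9 ⇒ 0xb356 ⇒ big b3 56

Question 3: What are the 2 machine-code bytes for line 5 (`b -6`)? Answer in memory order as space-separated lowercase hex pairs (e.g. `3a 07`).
5. b fields op=0x1c:5|imm=-6:11 → word e7fah → e7 fa

e7 fa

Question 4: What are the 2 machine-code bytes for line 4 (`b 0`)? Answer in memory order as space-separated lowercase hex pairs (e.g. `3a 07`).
e0 00

4. b fields op=0x1c:5|imm=0:11 → word e000h → e0 00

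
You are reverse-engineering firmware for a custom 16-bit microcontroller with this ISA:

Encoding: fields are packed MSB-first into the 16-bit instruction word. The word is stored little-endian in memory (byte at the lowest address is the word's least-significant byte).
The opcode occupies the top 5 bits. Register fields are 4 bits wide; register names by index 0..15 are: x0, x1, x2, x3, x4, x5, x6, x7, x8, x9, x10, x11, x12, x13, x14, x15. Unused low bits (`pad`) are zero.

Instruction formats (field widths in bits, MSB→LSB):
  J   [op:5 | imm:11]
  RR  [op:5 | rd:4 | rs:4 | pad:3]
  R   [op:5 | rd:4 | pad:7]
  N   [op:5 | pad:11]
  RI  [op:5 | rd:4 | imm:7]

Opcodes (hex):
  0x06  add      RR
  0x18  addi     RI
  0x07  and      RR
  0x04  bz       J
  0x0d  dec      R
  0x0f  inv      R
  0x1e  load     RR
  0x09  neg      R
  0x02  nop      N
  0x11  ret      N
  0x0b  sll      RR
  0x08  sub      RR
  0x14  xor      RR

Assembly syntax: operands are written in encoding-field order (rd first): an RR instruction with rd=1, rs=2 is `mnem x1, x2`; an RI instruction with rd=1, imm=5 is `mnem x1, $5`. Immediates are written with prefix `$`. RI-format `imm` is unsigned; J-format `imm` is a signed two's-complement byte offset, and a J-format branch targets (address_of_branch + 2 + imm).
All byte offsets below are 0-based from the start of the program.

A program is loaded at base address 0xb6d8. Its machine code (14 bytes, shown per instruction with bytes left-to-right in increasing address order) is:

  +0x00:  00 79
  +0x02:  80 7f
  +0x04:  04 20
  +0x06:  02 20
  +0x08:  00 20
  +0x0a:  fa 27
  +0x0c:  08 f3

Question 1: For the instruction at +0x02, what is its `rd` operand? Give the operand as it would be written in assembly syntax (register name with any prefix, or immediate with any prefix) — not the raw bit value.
x15

@+02  little-endian(80 7f) = 0x7f80
  op=0x7f80>>11=0xf ⇒ inv (R)
  [10:7] rd=15 = x15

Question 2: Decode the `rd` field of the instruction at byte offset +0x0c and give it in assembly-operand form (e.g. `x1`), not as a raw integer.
off 0x0c: read 08 f3 as little → 0xf308
  op=0xf308>>11=0x1e ⇒ load (RR)
  rd: (w>>7)&0xf=0x6 → x6
  rs: (w>>3)&0xf=0x1 → x1

x6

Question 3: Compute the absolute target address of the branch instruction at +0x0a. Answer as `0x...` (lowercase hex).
0xb6de

+0x0a: fa 27 ⇒ word 0x27fa (little)
  opcode bits[15:11]=0x4: bz/J
  imm@[10:0]=0x7fa (s11→-6) ⇒ $-6
  target = base 0xb6d8 + off 0x0a + 2 + imm -6 = 0xb6de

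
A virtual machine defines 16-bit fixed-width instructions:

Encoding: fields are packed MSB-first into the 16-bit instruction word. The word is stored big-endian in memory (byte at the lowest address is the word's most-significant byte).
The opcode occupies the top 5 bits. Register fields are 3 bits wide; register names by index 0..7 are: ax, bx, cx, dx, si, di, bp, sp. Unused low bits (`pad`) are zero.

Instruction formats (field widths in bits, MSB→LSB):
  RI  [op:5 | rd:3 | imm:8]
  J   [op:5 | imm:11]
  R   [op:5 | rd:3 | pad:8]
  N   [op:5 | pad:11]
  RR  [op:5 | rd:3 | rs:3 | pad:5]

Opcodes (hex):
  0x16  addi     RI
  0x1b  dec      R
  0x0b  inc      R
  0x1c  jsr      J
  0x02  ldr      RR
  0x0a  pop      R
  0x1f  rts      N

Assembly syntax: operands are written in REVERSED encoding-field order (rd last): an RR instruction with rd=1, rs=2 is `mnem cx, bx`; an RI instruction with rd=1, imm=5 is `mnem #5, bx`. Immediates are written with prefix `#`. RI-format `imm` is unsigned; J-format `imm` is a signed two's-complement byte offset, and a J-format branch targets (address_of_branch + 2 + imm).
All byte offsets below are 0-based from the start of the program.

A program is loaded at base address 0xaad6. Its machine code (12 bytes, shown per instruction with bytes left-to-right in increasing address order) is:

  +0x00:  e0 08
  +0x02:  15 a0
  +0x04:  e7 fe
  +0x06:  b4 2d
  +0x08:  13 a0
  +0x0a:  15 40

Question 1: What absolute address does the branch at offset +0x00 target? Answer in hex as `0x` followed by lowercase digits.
off 0x00: read e0 08 as big → 0xe008
  opcode bits[15:11]=0x1c: jsr/J
  imm: (w>>0)&0x7ff=0x8 → #8
  target = base 0xaad6 + off 0x00 + 2 + imm 8 = 0xaae0

0xaae0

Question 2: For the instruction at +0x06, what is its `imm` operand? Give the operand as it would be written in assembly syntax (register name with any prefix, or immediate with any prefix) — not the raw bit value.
+0x06: b4 2d ⇒ word 0xb42d (big)
  op=0xb42d>>11=0x16 ⇒ addi (RI)
  rd: (w>>8)&0x7=0x4 → si
  imm: (w>>0)&0xff=0x2d → #45

#45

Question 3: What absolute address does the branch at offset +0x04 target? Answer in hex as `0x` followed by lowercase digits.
+0x04: e7 fe ⇒ word 0xe7fe (big)
  op=0xe7fe>>11=0x1c ⇒ jsr (J)
  imm@[10:0]=0x7fe (s11→-2) ⇒ #-2
  target = base 0xaad6 + off 0x04 + 2 + imm -2 = 0xaada

0xaada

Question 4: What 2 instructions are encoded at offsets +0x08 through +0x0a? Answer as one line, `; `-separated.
[08] 13 a0 → 0x13a0
  opcode bits[15:11]=0x2: ldr/RR
  rd: (w>>8)&0x7=0x3 → dx
  rs: (w>>5)&0x7=0x5 → di
[0a] 15 40 → 0x1540
  opcode bits[15:11]=0x2: ldr/RR
  rd: (w>>8)&0x7=0x5 → di
  rs: (w>>5)&0x7=0x2 → cx

ldr di, dx; ldr cx, di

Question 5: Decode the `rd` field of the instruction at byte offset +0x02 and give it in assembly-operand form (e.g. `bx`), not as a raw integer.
di

+0x02: 15 a0 ⇒ word 0x15a0 (big)
  top 5b → 0x2 → ldr [RR]
  rd: (w>>8)&0x7=0x5 → di
  rs: (w>>5)&0x7=0x5 → di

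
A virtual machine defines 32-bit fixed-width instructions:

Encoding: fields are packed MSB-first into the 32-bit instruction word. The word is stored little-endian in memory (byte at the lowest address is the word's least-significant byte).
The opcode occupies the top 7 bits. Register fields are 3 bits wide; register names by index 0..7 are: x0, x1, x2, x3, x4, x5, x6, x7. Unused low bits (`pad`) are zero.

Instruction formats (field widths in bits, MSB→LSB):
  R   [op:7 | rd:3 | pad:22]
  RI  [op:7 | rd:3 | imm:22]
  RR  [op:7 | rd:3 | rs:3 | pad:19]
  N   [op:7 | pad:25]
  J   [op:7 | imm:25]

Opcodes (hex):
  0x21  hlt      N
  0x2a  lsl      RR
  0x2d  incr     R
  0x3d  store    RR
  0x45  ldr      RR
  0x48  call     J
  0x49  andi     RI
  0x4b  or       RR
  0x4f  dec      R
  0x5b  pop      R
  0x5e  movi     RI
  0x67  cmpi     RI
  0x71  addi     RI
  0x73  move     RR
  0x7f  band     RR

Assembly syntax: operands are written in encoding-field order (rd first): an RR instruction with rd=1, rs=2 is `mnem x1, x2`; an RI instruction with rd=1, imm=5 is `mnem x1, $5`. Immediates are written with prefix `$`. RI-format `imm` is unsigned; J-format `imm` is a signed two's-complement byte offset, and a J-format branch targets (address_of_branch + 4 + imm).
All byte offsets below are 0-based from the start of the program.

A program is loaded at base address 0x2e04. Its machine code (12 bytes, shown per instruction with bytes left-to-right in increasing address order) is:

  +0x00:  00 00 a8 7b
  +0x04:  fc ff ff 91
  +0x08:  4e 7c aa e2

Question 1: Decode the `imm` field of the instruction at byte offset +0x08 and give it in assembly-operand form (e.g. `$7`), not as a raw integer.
$2784334

off 0x08: read 4e 7c aa e2 as little → 0xe2aa7c4e
  opcode bits[31:25]=0x71: addi/RI
  [24:22] rd=2 = x2
  [21:0] imm=2784334 = $2784334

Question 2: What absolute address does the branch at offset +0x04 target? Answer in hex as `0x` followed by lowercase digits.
0x2e08

off 0x04: read fc ff ff 91 as little → 0x91fffffc
  opcode bits[31:25]=0x48: call/J
  imm@[24:0]=0x1fffffc (s25→-4) ⇒ $-4
  target = base 0x2e04 + off 0x04 + 4 + imm -4 = 0x2e08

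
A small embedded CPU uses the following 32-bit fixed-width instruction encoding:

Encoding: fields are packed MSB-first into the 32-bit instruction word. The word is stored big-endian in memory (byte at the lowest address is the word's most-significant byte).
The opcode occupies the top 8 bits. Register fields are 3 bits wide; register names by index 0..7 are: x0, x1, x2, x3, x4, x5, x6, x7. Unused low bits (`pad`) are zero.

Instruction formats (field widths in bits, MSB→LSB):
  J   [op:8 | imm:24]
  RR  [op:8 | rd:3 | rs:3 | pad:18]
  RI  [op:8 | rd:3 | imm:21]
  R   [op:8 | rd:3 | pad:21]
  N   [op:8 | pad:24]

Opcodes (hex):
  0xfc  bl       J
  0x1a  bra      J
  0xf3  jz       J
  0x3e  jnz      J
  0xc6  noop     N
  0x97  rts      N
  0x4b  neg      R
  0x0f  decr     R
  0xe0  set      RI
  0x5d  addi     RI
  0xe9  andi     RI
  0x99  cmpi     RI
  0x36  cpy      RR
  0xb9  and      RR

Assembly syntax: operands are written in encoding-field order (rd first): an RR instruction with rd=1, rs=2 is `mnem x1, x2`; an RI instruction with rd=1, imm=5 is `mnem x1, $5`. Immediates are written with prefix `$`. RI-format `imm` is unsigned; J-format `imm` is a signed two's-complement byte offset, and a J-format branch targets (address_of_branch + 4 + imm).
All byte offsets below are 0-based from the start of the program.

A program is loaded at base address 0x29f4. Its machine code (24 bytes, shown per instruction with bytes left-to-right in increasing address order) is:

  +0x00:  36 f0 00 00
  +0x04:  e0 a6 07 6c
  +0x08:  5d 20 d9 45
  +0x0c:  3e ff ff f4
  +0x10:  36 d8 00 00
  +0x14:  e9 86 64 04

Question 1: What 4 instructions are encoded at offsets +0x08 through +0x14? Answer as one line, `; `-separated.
addi x1, $55621; jnz $-12; cpy x6, x6; andi x4, $418820

@+08  big-endian(5d 20 d9 45) = 0x5d20d945
  opcode bits[31:24]=0x5d: addi/RI
  [23:21] rd=1 = x1
  [20:0] imm=55621 = $55621
@+0c  big-endian(3e ff ff f4) = 0x3efffff4
  opcode bits[31:24]=0x3e: jnz/J
  [23:0] imm=16777204 (s24→-12) = $-12
@+10  big-endian(36 d8 00 00) = 0x36d80000
  opcode bits[31:24]=0x36: cpy/RR
  [23:21] rd=6 = x6
  [20:18] rs=6 = x6
@+14  big-endian(e9 86 64 04) = 0xe9866404
  opcode bits[31:24]=0xe9: andi/RI
  [23:21] rd=4 = x4
  [20:0] imm=418820 = $418820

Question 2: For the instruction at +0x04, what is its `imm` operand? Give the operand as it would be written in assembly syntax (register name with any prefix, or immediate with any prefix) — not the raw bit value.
$395116

+0x04: e0 a6 07 6c ⇒ word 0xe0a6076c (big)
  op=0xe0a6076c>>24=0xe0 ⇒ set (RI)
  rd@[23:21]=0x5 ⇒ x5
  imm@[20:0]=0x6076c ⇒ $395116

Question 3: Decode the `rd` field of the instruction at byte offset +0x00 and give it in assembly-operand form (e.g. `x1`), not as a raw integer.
off 0x00: read 36 f0 00 00 as big → 0x36f00000
  opcode bits[31:24]=0x36: cpy/RR
  [23:21] rd=7 = x7
  [20:18] rs=4 = x4

x7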